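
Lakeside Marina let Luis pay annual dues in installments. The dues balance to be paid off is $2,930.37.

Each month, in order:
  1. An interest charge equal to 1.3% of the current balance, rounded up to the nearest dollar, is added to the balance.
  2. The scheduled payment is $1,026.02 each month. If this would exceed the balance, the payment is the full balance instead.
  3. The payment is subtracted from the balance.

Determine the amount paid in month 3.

# | Opening | Interest | Payment | End bal
1 | $2,930.37 | $39.00 | $1,026.02 | $1,943.35
2 | $1,943.35 | $26.00 | $1,026.02 | $943.33
3 | $943.33 | $13.00 | $956.33 | $0.00

$956.33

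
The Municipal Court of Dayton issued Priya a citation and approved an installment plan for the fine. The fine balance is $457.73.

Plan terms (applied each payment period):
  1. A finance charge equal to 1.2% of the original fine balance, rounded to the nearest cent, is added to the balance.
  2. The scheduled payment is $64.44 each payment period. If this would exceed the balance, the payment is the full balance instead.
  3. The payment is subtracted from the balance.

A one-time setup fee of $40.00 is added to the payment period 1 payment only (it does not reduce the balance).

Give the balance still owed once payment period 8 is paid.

# | Opening | Interest | Payment | Fee | End bal
1 | $457.73 | $5.49 | $64.44 | $40.00 | $398.78
2 | $398.78 | $5.49 | $64.44 | — | $339.83
3 | $339.83 | $5.49 | $64.44 | — | $280.88
4 | $280.88 | $5.49 | $64.44 | — | $221.93
5 | $221.93 | $5.49 | $64.44 | — | $162.98
6 | $162.98 | $5.49 | $64.44 | — | $104.03
7 | $104.03 | $5.49 | $64.44 | — | $45.08
8 | $45.08 | $5.49 | $50.57 | — | $0.00

$0.00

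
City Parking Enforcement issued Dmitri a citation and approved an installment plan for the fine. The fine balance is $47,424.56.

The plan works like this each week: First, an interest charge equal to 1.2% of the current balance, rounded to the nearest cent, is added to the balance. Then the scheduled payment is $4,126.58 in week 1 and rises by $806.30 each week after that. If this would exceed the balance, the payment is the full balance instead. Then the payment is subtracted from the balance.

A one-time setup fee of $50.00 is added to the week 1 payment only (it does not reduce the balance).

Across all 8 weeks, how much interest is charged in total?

$2,778.28

Week 1: opening $47,424.56; interest $569.09 → $47,993.65; payment $4,126.58 (+ $50.00 fee); balance $43,867.07
Week 2: opening $43,867.07; interest $526.40 → $44,393.47; payment $4,932.88; balance $39,460.59
Week 3: opening $39,460.59; interest $473.53 → $39,934.12; payment $5,739.18; balance $34,194.94
Week 4: opening $34,194.94; interest $410.34 → $34,605.28; payment $6,545.48; balance $28,059.80
Week 5: opening $28,059.80; interest $336.72 → $28,396.52; payment $7,351.78; balance $21,044.74
Week 6: opening $21,044.74; interest $252.54 → $21,297.28; payment $8,158.08; balance $13,139.20
Week 7: opening $13,139.20; interest $157.67 → $13,296.87; payment $8,964.38; balance $4,332.49
Week 8: opening $4,332.49; interest $51.99 → $4,384.48; payment $4,384.48; balance $0.00
Total interest: $569.09 + $526.40 + $473.53 + $410.34 + $336.72 + $252.54 + $157.67 + $51.99 = $2,778.28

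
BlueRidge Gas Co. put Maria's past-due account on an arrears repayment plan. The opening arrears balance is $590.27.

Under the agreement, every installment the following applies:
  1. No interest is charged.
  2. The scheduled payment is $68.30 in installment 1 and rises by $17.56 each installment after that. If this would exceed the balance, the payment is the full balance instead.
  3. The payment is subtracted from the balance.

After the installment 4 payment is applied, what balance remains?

Installment 1: $590.27 − $68.30 → $521.97
Installment 2: $521.97 − $85.86 → $436.11
Installment 3: $436.11 − $103.42 → $332.69
Installment 4: $332.69 − $120.98 → $211.71

$211.71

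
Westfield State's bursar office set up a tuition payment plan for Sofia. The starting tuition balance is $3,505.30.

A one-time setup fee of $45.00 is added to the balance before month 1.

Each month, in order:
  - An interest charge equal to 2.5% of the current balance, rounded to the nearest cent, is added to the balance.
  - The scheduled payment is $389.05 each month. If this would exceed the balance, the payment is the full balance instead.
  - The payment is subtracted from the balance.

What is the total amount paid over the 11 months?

$4,081.17

Month 1: opening $3,550.30; interest $88.76 → $3,639.06; payment $389.05; balance $3,250.01
Month 2: opening $3,250.01; interest $81.25 → $3,331.26; payment $389.05; balance $2,942.21
Month 3: opening $2,942.21; interest $73.56 → $3,015.77; payment $389.05; balance $2,626.72
Month 4: opening $2,626.72; interest $65.67 → $2,692.39; payment $389.05; balance $2,303.34
Month 5: opening $2,303.34; interest $57.58 → $2,360.92; payment $389.05; balance $1,971.87
Month 6: opening $1,971.87; interest $49.30 → $2,021.17; payment $389.05; balance $1,632.12
Month 7: opening $1,632.12; interest $40.80 → $1,672.92; payment $389.05; balance $1,283.87
Month 8: opening $1,283.87; interest $32.10 → $1,315.97; payment $389.05; balance $926.92
Month 9: opening $926.92; interest $23.17 → $950.09; payment $389.05; balance $561.04
Month 10: opening $561.04; interest $14.03 → $575.07; payment $389.05; balance $186.02
Month 11: opening $186.02; interest $4.65 → $190.67; payment $190.67; balance $0.00
Total paid: $4,081.17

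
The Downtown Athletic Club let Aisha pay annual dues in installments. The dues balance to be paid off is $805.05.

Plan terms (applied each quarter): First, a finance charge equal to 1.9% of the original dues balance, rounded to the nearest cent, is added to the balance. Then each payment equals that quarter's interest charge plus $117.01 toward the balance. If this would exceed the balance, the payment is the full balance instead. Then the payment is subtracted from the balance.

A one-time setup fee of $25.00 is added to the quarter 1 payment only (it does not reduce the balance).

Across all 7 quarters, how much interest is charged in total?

Quarter 1: opening $805.05; interest $15.30 → $820.35; payment $132.31 (+ $25.00 fee); balance $688.04
Quarter 2: opening $688.04; interest $15.30 → $703.34; payment $132.31; balance $571.03
Quarter 3: opening $571.03; interest $15.30 → $586.33; payment $132.31; balance $454.02
Quarter 4: opening $454.02; interest $15.30 → $469.32; payment $132.31; balance $337.01
Quarter 5: opening $337.01; interest $15.30 → $352.31; payment $132.31; balance $220.00
Quarter 6: opening $220.00; interest $15.30 → $235.30; payment $132.31; balance $102.99
Quarter 7: opening $102.99; interest $15.30 → $118.29; payment $118.29; balance $0.00
Total interest: $15.30 + $15.30 + $15.30 + $15.30 + $15.30 + $15.30 + $15.30 = $107.10

$107.10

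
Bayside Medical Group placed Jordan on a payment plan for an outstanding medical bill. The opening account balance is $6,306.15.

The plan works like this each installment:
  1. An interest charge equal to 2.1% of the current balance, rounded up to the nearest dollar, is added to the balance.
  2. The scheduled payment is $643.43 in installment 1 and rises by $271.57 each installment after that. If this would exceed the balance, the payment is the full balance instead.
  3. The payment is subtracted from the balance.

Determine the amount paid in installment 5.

Installment 1: opening $6,306.15; interest $133.00 → $6,439.15; payment $643.43; balance $5,795.72
Installment 2: opening $5,795.72; interest $122.00 → $5,917.72; payment $915.00; balance $5,002.72
Installment 3: opening $5,002.72; interest $106.00 → $5,108.72; payment $1,186.57; balance $3,922.15
Installment 4: opening $3,922.15; interest $83.00 → $4,005.15; payment $1,458.14; balance $2,547.01
Installment 5: opening $2,547.01; interest $54.00 → $2,601.01; payment $1,729.71; balance $871.30

$1,729.71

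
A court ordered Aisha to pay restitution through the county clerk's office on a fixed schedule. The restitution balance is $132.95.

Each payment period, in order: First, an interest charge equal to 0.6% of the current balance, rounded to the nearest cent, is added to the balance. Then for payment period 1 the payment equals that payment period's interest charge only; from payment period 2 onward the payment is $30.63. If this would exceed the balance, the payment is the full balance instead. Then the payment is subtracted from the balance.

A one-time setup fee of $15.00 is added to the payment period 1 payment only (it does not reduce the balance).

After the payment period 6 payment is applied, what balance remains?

Payment period 1: opening $132.95; interest $0.80 → $133.75; payment $0.80 (+ $15.00 fee); balance $132.95
Payment period 2: opening $132.95; interest $0.80 → $133.75; payment $30.63; balance $103.12
Payment period 3: opening $103.12; interest $0.62 → $103.74; payment $30.63; balance $73.11
Payment period 4: opening $73.11; interest $0.44 → $73.55; payment $30.63; balance $42.92
Payment period 5: opening $42.92; interest $0.26 → $43.18; payment $30.63; balance $12.55
Payment period 6: opening $12.55; interest $0.08 → $12.63; payment $12.63; balance $0.00

$0.00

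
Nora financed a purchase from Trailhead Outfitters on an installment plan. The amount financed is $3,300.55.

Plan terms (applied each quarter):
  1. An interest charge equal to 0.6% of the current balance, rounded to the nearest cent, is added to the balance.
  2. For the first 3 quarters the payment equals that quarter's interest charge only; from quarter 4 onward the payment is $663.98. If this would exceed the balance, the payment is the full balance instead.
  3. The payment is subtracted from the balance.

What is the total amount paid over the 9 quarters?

Quarter 1: $3,300.55 +$19.80 interest = $3,320.35; pay $19.80 → $3,300.55
Quarter 2: $3,300.55 +$19.80 interest = $3,320.35; pay $19.80 → $3,300.55
Quarter 3: $3,300.55 +$19.80 interest = $3,320.35; pay $19.80 → $3,300.55
Quarter 4: $3,300.55 +$19.80 interest = $3,320.35; pay $663.98 → $2,656.37
Quarter 5: $2,656.37 +$15.94 interest = $2,672.31; pay $663.98 → $2,008.33
Quarter 6: $2,008.33 +$12.05 interest = $2,020.38; pay $663.98 → $1,356.40
Quarter 7: $1,356.40 +$8.14 interest = $1,364.54; pay $663.98 → $700.56
Quarter 8: $700.56 +$4.20 interest = $704.76; pay $663.98 → $40.78
Quarter 9: $40.78 +$0.24 interest = $41.02; pay $41.02 → $0.00
Total paid: $3,420.32

$3,420.32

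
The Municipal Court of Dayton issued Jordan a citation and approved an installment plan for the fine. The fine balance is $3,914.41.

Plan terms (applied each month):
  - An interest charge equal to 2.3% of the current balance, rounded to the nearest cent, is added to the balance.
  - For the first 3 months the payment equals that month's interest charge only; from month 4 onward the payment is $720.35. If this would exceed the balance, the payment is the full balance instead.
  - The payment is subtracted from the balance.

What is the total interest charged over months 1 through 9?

Month 1: opening $3,914.41; interest $90.03 → $4,004.44; payment $90.03; balance $3,914.41
Month 2: opening $3,914.41; interest $90.03 → $4,004.44; payment $90.03; balance $3,914.41
Month 3: opening $3,914.41; interest $90.03 → $4,004.44; payment $90.03; balance $3,914.41
Month 4: opening $3,914.41; interest $90.03 → $4,004.44; payment $720.35; balance $3,284.09
Month 5: opening $3,284.09; interest $75.53 → $3,359.62; payment $720.35; balance $2,639.27
Month 6: opening $2,639.27; interest $60.70 → $2,699.97; payment $720.35; balance $1,979.62
Month 7: opening $1,979.62; interest $45.53 → $2,025.15; payment $720.35; balance $1,304.80
Month 8: opening $1,304.80; interest $30.01 → $1,334.81; payment $720.35; balance $614.46
Month 9: opening $614.46; interest $14.13 → $628.59; payment $628.59; balance $0.00
Total interest: $90.03 + $90.03 + $90.03 + $90.03 + $75.53 + $60.70 + $45.53 + $30.01 + $14.13 = $586.02

$586.02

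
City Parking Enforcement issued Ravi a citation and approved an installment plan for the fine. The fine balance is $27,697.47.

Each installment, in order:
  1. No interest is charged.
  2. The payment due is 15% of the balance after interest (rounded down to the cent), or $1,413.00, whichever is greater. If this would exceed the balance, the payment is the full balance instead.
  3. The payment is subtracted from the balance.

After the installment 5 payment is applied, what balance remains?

Installment 1: opening $27,697.47; payment $4,154.62; balance $23,542.85
Installment 2: opening $23,542.85; payment $3,531.42; balance $20,011.43
Installment 3: opening $20,011.43; payment $3,001.71; balance $17,009.72
Installment 4: opening $17,009.72; payment $2,551.45; balance $14,458.27
Installment 5: opening $14,458.27; payment $2,168.74; balance $12,289.53

$12,289.53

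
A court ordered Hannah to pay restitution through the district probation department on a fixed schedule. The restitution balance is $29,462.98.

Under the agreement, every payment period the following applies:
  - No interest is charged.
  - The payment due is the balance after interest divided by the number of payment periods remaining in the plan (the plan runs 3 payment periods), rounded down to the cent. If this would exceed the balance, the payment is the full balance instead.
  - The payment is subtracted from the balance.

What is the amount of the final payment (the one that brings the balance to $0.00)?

$9,821.00

# | Opening | Payment | End bal
1 | $29,462.98 | $9,820.99 | $19,641.99
2 | $19,641.99 | $9,820.99 | $9,821.00
3 | $9,821.00 | $9,821.00 | $0.00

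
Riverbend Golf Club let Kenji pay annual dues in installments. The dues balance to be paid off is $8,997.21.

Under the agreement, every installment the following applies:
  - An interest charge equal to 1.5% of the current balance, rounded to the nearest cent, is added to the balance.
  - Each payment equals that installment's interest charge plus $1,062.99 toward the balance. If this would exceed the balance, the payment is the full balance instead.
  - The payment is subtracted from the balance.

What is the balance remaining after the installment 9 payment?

Installment 1: opening $8,997.21; interest $134.96 → $9,132.17; payment $1,197.95; balance $7,934.22
Installment 2: opening $7,934.22; interest $119.01 → $8,053.23; payment $1,182.00; balance $6,871.23
Installment 3: opening $6,871.23; interest $103.07 → $6,974.30; payment $1,166.06; balance $5,808.24
Installment 4: opening $5,808.24; interest $87.12 → $5,895.36; payment $1,150.11; balance $4,745.25
Installment 5: opening $4,745.25; interest $71.18 → $4,816.43; payment $1,134.17; balance $3,682.26
Installment 6: opening $3,682.26; interest $55.23 → $3,737.49; payment $1,118.22; balance $2,619.27
Installment 7: opening $2,619.27; interest $39.29 → $2,658.56; payment $1,102.28; balance $1,556.28
Installment 8: opening $1,556.28; interest $23.34 → $1,579.62; payment $1,086.33; balance $493.29
Installment 9: opening $493.29; interest $7.40 → $500.69; payment $500.69; balance $0.00

$0.00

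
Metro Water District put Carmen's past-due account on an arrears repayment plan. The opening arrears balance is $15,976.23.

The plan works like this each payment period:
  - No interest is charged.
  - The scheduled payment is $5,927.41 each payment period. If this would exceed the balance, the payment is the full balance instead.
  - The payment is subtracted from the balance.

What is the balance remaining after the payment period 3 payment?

$0.00

Payment period 1: opening $15,976.23; payment $5,927.41; balance $10,048.82
Payment period 2: opening $10,048.82; payment $5,927.41; balance $4,121.41
Payment period 3: opening $4,121.41; payment $4,121.41; balance $0.00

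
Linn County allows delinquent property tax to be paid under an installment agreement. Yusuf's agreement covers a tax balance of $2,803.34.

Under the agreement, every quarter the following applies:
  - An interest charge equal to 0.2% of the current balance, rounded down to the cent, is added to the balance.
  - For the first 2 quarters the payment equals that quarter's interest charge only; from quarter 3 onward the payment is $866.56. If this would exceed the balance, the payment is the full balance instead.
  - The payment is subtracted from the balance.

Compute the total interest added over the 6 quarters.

$23.26

Quarter 1: $2,803.34 +$5.60 interest = $2,808.94; pay $5.60 → $2,803.34
Quarter 2: $2,803.34 +$5.60 interest = $2,808.94; pay $5.60 → $2,803.34
Quarter 3: $2,803.34 +$5.60 interest = $2,808.94; pay $866.56 → $1,942.38
Quarter 4: $1,942.38 +$3.88 interest = $1,946.26; pay $866.56 → $1,079.70
Quarter 5: $1,079.70 +$2.15 interest = $1,081.85; pay $866.56 → $215.29
Quarter 6: $215.29 +$0.43 interest = $215.72; pay $215.72 → $0.00
Total interest: $5.60 + $5.60 + $5.60 + $3.88 + $2.15 + $0.43 = $23.26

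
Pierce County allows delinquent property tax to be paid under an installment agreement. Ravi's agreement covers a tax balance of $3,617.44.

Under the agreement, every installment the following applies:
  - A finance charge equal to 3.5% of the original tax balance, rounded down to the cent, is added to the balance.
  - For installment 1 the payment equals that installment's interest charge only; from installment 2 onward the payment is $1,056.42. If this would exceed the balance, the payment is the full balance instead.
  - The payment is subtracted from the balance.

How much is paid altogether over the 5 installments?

# | Opening | Interest | Payment | End bal
1 | $3,617.44 | $126.61 | $126.61 | $3,617.44
2 | $3,617.44 | $126.61 | $1,056.42 | $2,687.63
3 | $2,687.63 | $126.61 | $1,056.42 | $1,757.82
4 | $1,757.82 | $126.61 | $1,056.42 | $828.01
5 | $828.01 | $126.61 | $954.62 | $0.00
Total paid: $4,250.49

$4,250.49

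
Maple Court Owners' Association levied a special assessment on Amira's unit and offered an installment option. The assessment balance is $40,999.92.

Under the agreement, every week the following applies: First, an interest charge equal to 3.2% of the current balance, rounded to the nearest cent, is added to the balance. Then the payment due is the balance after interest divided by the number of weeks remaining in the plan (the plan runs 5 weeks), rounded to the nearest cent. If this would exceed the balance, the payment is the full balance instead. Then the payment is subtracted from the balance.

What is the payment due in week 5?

# | Opening | Interest | Payment | End bal
1 | $40,999.92 | $1,312.00 | $8,462.38 | $33,849.54
2 | $33,849.54 | $1,083.19 | $8,733.18 | $26,199.55
3 | $26,199.55 | $838.39 | $9,012.65 | $18,025.29
4 | $18,025.29 | $576.81 | $9,301.05 | $9,301.05
5 | $9,301.05 | $297.63 | $9,598.68 | $0.00

$9,598.68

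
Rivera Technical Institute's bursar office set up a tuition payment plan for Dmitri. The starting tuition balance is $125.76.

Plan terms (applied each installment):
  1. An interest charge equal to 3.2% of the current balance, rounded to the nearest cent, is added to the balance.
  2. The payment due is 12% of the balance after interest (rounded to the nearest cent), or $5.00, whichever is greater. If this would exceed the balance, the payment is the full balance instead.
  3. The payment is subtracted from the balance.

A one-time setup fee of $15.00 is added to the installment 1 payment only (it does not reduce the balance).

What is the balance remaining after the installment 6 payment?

$70.56

# | Opening | Interest | Payment | Fee | End bal
1 | $125.76 | $4.02 | $15.57 | $15.00 | $114.21
2 | $114.21 | $3.65 | $14.14 | — | $103.72
3 | $103.72 | $3.32 | $12.84 | — | $94.20
4 | $94.20 | $3.01 | $11.67 | — | $85.54
5 | $85.54 | $2.74 | $10.59 | — | $77.69
6 | $77.69 | $2.49 | $9.62 | — | $70.56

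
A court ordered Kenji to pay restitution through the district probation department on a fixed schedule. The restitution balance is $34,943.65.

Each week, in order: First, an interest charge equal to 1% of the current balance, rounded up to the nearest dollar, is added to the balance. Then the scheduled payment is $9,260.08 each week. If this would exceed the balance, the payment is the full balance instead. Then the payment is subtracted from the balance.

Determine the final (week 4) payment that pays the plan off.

$8,025.41

Week 1: opening $34,943.65; interest $350.00 → $35,293.65; payment $9,260.08; balance $26,033.57
Week 2: opening $26,033.57; interest $261.00 → $26,294.57; payment $9,260.08; balance $17,034.49
Week 3: opening $17,034.49; interest $171.00 → $17,205.49; payment $9,260.08; balance $7,945.41
Week 4: opening $7,945.41; interest $80.00 → $8,025.41; payment $8,025.41; balance $0.00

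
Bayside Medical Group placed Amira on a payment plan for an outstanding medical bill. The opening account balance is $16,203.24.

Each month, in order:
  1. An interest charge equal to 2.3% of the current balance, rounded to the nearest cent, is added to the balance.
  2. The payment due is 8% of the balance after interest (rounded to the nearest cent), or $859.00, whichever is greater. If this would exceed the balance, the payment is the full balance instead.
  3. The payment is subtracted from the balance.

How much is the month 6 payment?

$979.23

Month 1: opening $16,203.24; interest $372.67 → $16,575.91; payment $1,326.07; balance $15,249.84
Month 2: opening $15,249.84; interest $350.75 → $15,600.59; payment $1,248.05; balance $14,352.54
Month 3: opening $14,352.54; interest $330.11 → $14,682.65; payment $1,174.61; balance $13,508.04
Month 4: opening $13,508.04; interest $310.68 → $13,818.72; payment $1,105.50; balance $12,713.22
Month 5: opening $12,713.22; interest $292.40 → $13,005.62; payment $1,040.45; balance $11,965.17
Month 6: opening $11,965.17; interest $275.20 → $12,240.37; payment $979.23; balance $11,261.14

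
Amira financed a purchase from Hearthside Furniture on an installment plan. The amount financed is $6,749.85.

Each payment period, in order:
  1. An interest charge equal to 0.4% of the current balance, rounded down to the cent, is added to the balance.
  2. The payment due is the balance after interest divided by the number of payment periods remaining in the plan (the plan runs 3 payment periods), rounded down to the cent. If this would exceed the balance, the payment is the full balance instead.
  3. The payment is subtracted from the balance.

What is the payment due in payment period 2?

$2,267.98

Payment period 1: opening $6,749.85; interest $26.99 → $6,776.84; payment $2,258.94; balance $4,517.90
Payment period 2: opening $4,517.90; interest $18.07 → $4,535.97; payment $2,267.98; balance $2,267.99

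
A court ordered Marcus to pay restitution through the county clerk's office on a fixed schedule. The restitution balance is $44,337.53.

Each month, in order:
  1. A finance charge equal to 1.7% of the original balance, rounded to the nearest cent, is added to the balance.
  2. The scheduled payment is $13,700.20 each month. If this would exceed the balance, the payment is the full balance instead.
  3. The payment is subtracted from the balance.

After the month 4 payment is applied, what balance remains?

Month 1: opening $44,337.53; interest $753.74 → $45,091.27; payment $13,700.20; balance $31,391.07
Month 2: opening $31,391.07; interest $753.74 → $32,144.81; payment $13,700.20; balance $18,444.61
Month 3: opening $18,444.61; interest $753.74 → $19,198.35; payment $13,700.20; balance $5,498.15
Month 4: opening $5,498.15; interest $753.74 → $6,251.89; payment $6,251.89; balance $0.00

$0.00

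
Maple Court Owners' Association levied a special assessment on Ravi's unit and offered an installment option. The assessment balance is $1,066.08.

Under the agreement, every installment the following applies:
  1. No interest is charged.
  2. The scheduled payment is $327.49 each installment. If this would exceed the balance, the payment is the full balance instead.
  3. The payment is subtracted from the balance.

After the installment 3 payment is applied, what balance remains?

$83.61

Installment 1: $1,066.08 − $327.49 → $738.59
Installment 2: $738.59 − $327.49 → $411.10
Installment 3: $411.10 − $327.49 → $83.61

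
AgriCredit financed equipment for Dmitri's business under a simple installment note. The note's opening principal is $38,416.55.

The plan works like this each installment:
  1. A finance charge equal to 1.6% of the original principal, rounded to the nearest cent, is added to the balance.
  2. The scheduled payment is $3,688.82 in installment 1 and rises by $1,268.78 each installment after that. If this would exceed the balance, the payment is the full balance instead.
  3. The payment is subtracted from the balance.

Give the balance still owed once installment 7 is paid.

Installment 1: opening $38,416.55; interest $614.66 → $39,031.21; payment $3,688.82; balance $35,342.39
Installment 2: opening $35,342.39; interest $614.66 → $35,957.05; payment $4,957.60; balance $30,999.45
Installment 3: opening $30,999.45; interest $614.66 → $31,614.11; payment $6,226.38; balance $25,387.73
Installment 4: opening $25,387.73; interest $614.66 → $26,002.39; payment $7,495.16; balance $18,507.23
Installment 5: opening $18,507.23; interest $614.66 → $19,121.89; payment $8,763.94; balance $10,357.95
Installment 6: opening $10,357.95; interest $614.66 → $10,972.61; payment $10,032.72; balance $939.89
Installment 7: opening $939.89; interest $614.66 → $1,554.55; payment $1,554.55; balance $0.00

$0.00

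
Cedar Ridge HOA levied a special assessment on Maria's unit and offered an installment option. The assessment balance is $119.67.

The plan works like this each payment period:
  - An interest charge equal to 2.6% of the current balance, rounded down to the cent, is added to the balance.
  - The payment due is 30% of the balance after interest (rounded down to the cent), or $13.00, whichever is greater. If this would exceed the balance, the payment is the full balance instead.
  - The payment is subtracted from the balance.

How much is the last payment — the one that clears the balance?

$7.36

Payment period 1: $119.67 +$3.11 interest = $122.78; pay $36.83 → $85.95
Payment period 2: $85.95 +$2.23 interest = $88.18; pay $26.45 → $61.73
Payment period 3: $61.73 +$1.60 interest = $63.33; pay $18.99 → $44.34
Payment period 4: $44.34 +$1.15 interest = $45.49; pay $13.64 → $31.85
Payment period 5: $31.85 +$0.82 interest = $32.67; pay $13.00 → $19.67
Payment period 6: $19.67 +$0.51 interest = $20.18; pay $13.00 → $7.18
Payment period 7: $7.18 +$0.18 interest = $7.36; pay $7.36 → $0.00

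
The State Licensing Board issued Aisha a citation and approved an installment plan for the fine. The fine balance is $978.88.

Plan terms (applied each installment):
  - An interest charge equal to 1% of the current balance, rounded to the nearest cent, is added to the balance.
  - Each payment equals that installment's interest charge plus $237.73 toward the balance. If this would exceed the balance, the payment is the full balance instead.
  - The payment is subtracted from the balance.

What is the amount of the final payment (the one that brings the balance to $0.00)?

Installment 1: $978.88 +$9.79 interest = $988.67; pay $247.52 → $741.15
Installment 2: $741.15 +$7.41 interest = $748.56; pay $245.14 → $503.42
Installment 3: $503.42 +$5.03 interest = $508.45; pay $242.76 → $265.69
Installment 4: $265.69 +$2.66 interest = $268.35; pay $240.39 → $27.96
Installment 5: $27.96 +$0.28 interest = $28.24; pay $28.24 → $0.00

$28.24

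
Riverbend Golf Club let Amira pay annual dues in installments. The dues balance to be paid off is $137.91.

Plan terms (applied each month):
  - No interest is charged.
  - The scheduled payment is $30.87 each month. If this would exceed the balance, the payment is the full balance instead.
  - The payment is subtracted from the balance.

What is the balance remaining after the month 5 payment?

$0.00

Month 1: $137.91 − $30.87 → $107.04
Month 2: $107.04 − $30.87 → $76.17
Month 3: $76.17 − $30.87 → $45.30
Month 4: $45.30 − $30.87 → $14.43
Month 5: $14.43 − $14.43 → $0.00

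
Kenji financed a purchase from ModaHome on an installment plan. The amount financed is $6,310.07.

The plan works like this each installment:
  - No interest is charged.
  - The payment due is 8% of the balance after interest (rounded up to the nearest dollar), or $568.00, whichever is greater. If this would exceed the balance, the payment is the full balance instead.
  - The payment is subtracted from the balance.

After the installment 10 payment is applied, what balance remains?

# | Opening | Payment | End bal
1 | $6,310.07 | $568.00 | $5,742.07
2 | $5,742.07 | $568.00 | $5,174.07
3 | $5,174.07 | $568.00 | $4,606.07
4 | $4,606.07 | $568.00 | $4,038.07
5 | $4,038.07 | $568.00 | $3,470.07
6 | $3,470.07 | $568.00 | $2,902.07
7 | $2,902.07 | $568.00 | $2,334.07
8 | $2,334.07 | $568.00 | $1,766.07
9 | $1,766.07 | $568.00 | $1,198.07
10 | $1,198.07 | $568.00 | $630.07

$630.07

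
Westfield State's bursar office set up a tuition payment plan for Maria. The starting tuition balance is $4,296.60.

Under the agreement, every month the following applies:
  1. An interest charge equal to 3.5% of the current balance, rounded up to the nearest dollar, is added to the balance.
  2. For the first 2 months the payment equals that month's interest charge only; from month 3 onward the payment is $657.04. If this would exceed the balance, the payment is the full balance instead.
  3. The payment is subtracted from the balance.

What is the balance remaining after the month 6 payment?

$2,163.44

Month 1: opening $4,296.60; interest $151.00 → $4,447.60; payment $151.00; balance $4,296.60
Month 2: opening $4,296.60; interest $151.00 → $4,447.60; payment $151.00; balance $4,296.60
Month 3: opening $4,296.60; interest $151.00 → $4,447.60; payment $657.04; balance $3,790.56
Month 4: opening $3,790.56; interest $133.00 → $3,923.56; payment $657.04; balance $3,266.52
Month 5: opening $3,266.52; interest $115.00 → $3,381.52; payment $657.04; balance $2,724.48
Month 6: opening $2,724.48; interest $96.00 → $2,820.48; payment $657.04; balance $2,163.44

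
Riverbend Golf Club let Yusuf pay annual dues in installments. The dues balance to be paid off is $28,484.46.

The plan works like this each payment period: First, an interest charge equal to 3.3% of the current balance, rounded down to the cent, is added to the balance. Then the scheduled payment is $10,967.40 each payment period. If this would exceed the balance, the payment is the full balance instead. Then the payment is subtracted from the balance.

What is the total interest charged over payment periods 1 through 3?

$1,816.31

# | Opening | Interest | Payment | End bal
1 | $28,484.46 | $939.98 | $10,967.40 | $18,457.04
2 | $18,457.04 | $609.08 | $10,967.40 | $8,098.72
3 | $8,098.72 | $267.25 | $8,365.97 | $0.00
Total interest: $939.98 + $609.08 + $267.25 = $1,816.31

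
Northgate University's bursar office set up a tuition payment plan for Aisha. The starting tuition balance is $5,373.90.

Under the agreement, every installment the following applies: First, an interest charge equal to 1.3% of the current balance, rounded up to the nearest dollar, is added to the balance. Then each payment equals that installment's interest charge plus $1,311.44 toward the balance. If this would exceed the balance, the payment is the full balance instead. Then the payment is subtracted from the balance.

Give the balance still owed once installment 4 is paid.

Installment 1: opening $5,373.90; interest $70.00 → $5,443.90; payment $1,381.44; balance $4,062.46
Installment 2: opening $4,062.46; interest $53.00 → $4,115.46; payment $1,364.44; balance $2,751.02
Installment 3: opening $2,751.02; interest $36.00 → $2,787.02; payment $1,347.44; balance $1,439.58
Installment 4: opening $1,439.58; interest $19.00 → $1,458.58; payment $1,330.44; balance $128.14

$128.14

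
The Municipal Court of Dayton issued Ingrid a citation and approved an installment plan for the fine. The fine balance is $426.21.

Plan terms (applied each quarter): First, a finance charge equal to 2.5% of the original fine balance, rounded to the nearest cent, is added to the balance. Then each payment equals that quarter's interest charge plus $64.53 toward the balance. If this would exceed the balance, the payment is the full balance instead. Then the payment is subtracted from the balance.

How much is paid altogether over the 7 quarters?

$500.83

Quarter 1: $426.21 +$10.66 interest = $436.87; pay $75.19 → $361.68
Quarter 2: $361.68 +$10.66 interest = $372.34; pay $75.19 → $297.15
Quarter 3: $297.15 +$10.66 interest = $307.81; pay $75.19 → $232.62
Quarter 4: $232.62 +$10.66 interest = $243.28; pay $75.19 → $168.09
Quarter 5: $168.09 +$10.66 interest = $178.75; pay $75.19 → $103.56
Quarter 6: $103.56 +$10.66 interest = $114.22; pay $75.19 → $39.03
Quarter 7: $39.03 +$10.66 interest = $49.69; pay $49.69 → $0.00
Total paid: $500.83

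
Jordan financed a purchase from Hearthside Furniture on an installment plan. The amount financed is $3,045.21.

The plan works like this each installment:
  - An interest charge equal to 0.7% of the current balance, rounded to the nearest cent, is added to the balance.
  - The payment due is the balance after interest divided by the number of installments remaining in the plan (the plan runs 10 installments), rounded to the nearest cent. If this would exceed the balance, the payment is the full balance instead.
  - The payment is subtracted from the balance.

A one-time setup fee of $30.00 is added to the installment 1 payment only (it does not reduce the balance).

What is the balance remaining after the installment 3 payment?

Installment 1: $3,045.21 +$21.32 interest = $3,066.53; pay $306.65 (+ $30.00 fee) → $2,759.88
Installment 2: $2,759.88 +$19.32 interest = $2,779.20; pay $308.80 → $2,470.40
Installment 3: $2,470.40 +$17.29 interest = $2,487.69; pay $310.96 → $2,176.73

$2,176.73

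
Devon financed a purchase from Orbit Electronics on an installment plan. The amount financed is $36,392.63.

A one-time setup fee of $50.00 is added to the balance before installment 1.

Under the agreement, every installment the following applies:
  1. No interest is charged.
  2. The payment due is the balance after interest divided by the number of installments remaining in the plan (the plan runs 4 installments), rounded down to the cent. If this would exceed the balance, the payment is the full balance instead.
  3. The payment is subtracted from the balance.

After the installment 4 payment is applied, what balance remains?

Installment 1: opening $36,442.63; payment $9,110.65; balance $27,331.98
Installment 2: opening $27,331.98; payment $9,110.66; balance $18,221.32
Installment 3: opening $18,221.32; payment $9,110.66; balance $9,110.66
Installment 4: opening $9,110.66; payment $9,110.66; balance $0.00

$0.00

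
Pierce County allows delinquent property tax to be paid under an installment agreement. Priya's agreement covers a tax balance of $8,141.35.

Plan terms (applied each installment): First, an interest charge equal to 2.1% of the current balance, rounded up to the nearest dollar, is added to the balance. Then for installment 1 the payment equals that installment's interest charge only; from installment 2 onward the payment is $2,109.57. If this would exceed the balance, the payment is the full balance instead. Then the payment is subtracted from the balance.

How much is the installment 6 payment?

# | Opening | Interest | Payment | End bal
1 | $8,141.35 | $171.00 | $171.00 | $8,141.35
2 | $8,141.35 | $171.00 | $2,109.57 | $6,202.78
3 | $6,202.78 | $131.00 | $2,109.57 | $4,224.21
4 | $4,224.21 | $89.00 | $2,109.57 | $2,203.64
5 | $2,203.64 | $47.00 | $2,109.57 | $141.07
6 | $141.07 | $3.00 | $144.07 | $0.00

$144.07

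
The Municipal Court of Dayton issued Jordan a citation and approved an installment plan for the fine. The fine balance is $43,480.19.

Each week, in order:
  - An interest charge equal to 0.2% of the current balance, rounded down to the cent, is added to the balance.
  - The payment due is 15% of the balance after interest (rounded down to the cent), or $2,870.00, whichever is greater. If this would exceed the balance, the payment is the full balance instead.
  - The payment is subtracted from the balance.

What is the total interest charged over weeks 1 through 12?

$476.33

Week 1: opening $43,480.19; interest $86.96 → $43,567.15; payment $6,535.07; balance $37,032.08
Week 2: opening $37,032.08; interest $74.06 → $37,106.14; payment $5,565.92; balance $31,540.22
Week 3: opening $31,540.22; interest $63.08 → $31,603.30; payment $4,740.49; balance $26,862.81
Week 4: opening $26,862.81; interest $53.72 → $26,916.53; payment $4,037.47; balance $22,879.06
Week 5: opening $22,879.06; interest $45.75 → $22,924.81; payment $3,438.72; balance $19,486.09
Week 6: opening $19,486.09; interest $38.97 → $19,525.06; payment $2,928.75; balance $16,596.31
Week 7: opening $16,596.31; interest $33.19 → $16,629.50; payment $2,870.00; balance $13,759.50
Week 8: opening $13,759.50; interest $27.51 → $13,787.01; payment $2,870.00; balance $10,917.01
Week 9: opening $10,917.01; interest $21.83 → $10,938.84; payment $2,870.00; balance $8,068.84
Week 10: opening $8,068.84; interest $16.13 → $8,084.97; payment $2,870.00; balance $5,214.97
Week 11: opening $5,214.97; interest $10.42 → $5,225.39; payment $2,870.00; balance $2,355.39
Week 12: opening $2,355.39; interest $4.71 → $2,360.10; payment $2,360.10; balance $0.00
Total interest: $86.96 + $74.06 + $63.08 + $53.72 + $45.75 + $38.97 + $33.19 + $27.51 + $21.83 + $16.13 + $10.42 + $4.71 = $476.33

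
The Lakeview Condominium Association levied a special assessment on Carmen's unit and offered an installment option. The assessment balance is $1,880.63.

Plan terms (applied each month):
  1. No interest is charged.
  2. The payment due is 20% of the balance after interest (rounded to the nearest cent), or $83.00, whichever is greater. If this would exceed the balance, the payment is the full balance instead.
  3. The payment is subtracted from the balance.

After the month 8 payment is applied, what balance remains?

$311.39

# | Opening | Payment | End bal
1 | $1,880.63 | $376.13 | $1,504.50
2 | $1,504.50 | $300.90 | $1,203.60
3 | $1,203.60 | $240.72 | $962.88
4 | $962.88 | $192.58 | $770.30
5 | $770.30 | $154.06 | $616.24
6 | $616.24 | $123.25 | $492.99
7 | $492.99 | $98.60 | $394.39
8 | $394.39 | $83.00 | $311.39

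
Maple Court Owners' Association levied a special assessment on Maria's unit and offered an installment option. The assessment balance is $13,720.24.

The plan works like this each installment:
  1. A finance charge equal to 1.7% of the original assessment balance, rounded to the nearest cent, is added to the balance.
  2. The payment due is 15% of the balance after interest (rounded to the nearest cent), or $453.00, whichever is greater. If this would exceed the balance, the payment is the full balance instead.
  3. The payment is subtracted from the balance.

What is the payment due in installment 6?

$1,058.43

Installment 1: $13,720.24 +$233.24 interest = $13,953.48; pay $2,093.02 → $11,860.46
Installment 2: $11,860.46 +$233.24 interest = $12,093.70; pay $1,814.06 → $10,279.64
Installment 3: $10,279.64 +$233.24 interest = $10,512.88; pay $1,576.93 → $8,935.95
Installment 4: $8,935.95 +$233.24 interest = $9,169.19; pay $1,375.38 → $7,793.81
Installment 5: $7,793.81 +$233.24 interest = $8,027.05; pay $1,204.06 → $6,822.99
Installment 6: $6,822.99 +$233.24 interest = $7,056.23; pay $1,058.43 → $5,997.80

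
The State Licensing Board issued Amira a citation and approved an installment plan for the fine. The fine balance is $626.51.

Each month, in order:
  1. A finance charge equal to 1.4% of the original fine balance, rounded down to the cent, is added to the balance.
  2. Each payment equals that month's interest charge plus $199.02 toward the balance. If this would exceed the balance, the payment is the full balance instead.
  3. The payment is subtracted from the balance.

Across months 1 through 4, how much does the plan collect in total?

$661.59

Month 1: opening $626.51; interest $8.77 → $635.28; payment $207.79; balance $427.49
Month 2: opening $427.49; interest $8.77 → $436.26; payment $207.79; balance $228.47
Month 3: opening $228.47; interest $8.77 → $237.24; payment $207.79; balance $29.45
Month 4: opening $29.45; interest $8.77 → $38.22; payment $38.22; balance $0.00
Total paid: $661.59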